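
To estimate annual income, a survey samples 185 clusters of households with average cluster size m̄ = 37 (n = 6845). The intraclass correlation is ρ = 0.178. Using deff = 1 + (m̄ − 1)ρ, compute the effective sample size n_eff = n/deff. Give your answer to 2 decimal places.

924.00

deff = 1 + (37 − 1)·0.178 = 1 + 6.408 = 7.408.
n_eff = 6845 / 7.408 = 924.00.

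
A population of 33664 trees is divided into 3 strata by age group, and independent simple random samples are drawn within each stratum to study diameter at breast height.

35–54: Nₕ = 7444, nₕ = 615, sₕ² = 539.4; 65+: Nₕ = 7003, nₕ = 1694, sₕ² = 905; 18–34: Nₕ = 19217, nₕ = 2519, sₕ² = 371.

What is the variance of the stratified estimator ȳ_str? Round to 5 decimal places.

Var(ȳ_str) = Σₕ Wₕ²(1 − fₕ)sₕ²/nₕ with Wₕ = Nₕ/N, N = 33664.
35–54: Wₕ = 0.22112643; term = 0.22112643²·(1 − 0.08261687)·539.4/615 = 0.039343036.
65+: Wₕ = 0.20802638; term = 0.20802638²·(1 − 0.24189633)·905/1694 = 0.017526718.
18–34: Wₕ = 0.57084720; term = 0.57084720²·(1 − 0.13108185)·371/2519 = 0.041702717.
Sum = 0.098572471.

0.09857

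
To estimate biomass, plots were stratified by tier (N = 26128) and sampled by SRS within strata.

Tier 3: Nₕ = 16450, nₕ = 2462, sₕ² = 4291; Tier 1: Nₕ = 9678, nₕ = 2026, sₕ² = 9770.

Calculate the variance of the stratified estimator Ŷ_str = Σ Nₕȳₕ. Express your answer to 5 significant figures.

7.5817 × 10^8

Var(Ŷ_str) = Σₕ Nₕ²(1 − fₕ)sₕ²/nₕ.
Tier 3: 16450²·(1 − 2462/16450)·4291/2462 = 4.0104397 × 10^8.
Tier 1: 9678²·(1 − 2026/9678)·9770/2026 = 3.5712126 × 10^8.
Sum = 7.5816523 × 10^8.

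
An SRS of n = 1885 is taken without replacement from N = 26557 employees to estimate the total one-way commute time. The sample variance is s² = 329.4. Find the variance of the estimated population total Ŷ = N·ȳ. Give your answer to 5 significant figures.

Var(Ŷ) = N²·Var(ȳ) = N²·(1 − n/N)·s²/n.
f = 1885/26557 = 0.07097940; Var(ȳ) = 0.92902060·329.4/1885 = 0.1623445.
Var(Ŷ) = 26557² · 0.1623445 = 1.144974 × 10^8.

1.1450 × 10^8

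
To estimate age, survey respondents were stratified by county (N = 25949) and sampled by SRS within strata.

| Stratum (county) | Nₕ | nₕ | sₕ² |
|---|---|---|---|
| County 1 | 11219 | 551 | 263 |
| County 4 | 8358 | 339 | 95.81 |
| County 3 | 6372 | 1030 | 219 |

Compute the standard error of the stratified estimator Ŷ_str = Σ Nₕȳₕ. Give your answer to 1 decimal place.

9127.3

Var(Ŷ_str) = Σₕ Nₕ²(1 − fₕ)sₕ²/nₕ.
County 1: 11219²·(1 − 551/11219)·263/551 = 5.7126985 × 10^7.
County 4: 8358²·(1 − 339/8358)·95.81/339 = 1.8942344 × 10^7.
County 3: 6372²·(1 − 1030/6372)·219/1030 = 7.2374661 × 10^6.
Sum = 8.3306795 × 10^7.
SE = √(8.3306795 × 10^7) = 9127.3.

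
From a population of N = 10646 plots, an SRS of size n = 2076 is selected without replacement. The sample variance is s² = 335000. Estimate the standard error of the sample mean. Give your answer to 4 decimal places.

11.3974

Under SRS without replacement, Var(ȳ) = (1 − f)·s²/n with f = n/N = 2076/10646 = 0.19500282.
Var(ȳ) = (1 − 0.19500282)·335000/2076 = 0.80499718·161.36802 = 129.9008.
SE(ȳ) = √(129.9008) = 11.3974.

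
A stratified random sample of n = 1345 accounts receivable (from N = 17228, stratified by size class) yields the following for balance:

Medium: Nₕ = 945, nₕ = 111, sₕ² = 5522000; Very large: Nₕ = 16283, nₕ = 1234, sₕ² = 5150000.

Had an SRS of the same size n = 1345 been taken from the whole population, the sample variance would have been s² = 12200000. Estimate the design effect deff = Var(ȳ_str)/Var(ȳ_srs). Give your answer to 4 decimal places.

Var(ȳ_str) = Σ Wₕ²(1−fₕ)sₕ²/nₕ with Wₕ = Nₕ/17228:
  Medium: (945/17228)²·(1−111/945)·5522000/111 = 132.09962
  Very large: (16283/17228)²·(1−1234/16283)·5150000/1234 = 3445.5964
  → Var(ȳ_str) = 3577.696.
Var(ȳ_srs) = (1 − 1345/17228)·12200000/1345 = 8362.4824.
deff = 3577.696 / 8362.4824 = 0.4278.

0.4278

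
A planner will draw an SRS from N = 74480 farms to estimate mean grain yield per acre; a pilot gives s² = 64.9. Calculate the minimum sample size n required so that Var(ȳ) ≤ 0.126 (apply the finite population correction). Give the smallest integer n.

512

Without fpc, n₀ = s²/D = 64.9/0.126 = 515.0794.
With fpc, (1 − n/N)·s²/n ≤ D requires n ≥ n₀/(1 + n₀/N) = 515.0794/(1 + 515.0794/74480) = 511.5417.
Rounding up, n = 512.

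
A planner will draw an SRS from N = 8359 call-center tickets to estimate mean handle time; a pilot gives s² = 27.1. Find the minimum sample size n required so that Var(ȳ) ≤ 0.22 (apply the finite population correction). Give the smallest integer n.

122

Without fpc, n₀ = s²/D = 27.1/0.22 = 123.1818.
With fpc, (1 − n/N)·s²/n ≤ D requires n ≥ n₀/(1 + n₀/N) = 123.1818/(1 + 123.1818/8359) = 121.3929.
Rounding up, n = 122.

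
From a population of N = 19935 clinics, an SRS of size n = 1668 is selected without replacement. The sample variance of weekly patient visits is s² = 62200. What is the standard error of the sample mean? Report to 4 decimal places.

Under SRS without replacement, Var(ȳ) = (1 − f)·s²/n with f = n/N = 1668/19935 = 0.08367193.
Var(ȳ) = (1 − 0.08367193)·62200/1668 = 0.91632807·37.290168 = 34.170027.
SE(ȳ) = √(34.170027) = 5.8455.

5.8455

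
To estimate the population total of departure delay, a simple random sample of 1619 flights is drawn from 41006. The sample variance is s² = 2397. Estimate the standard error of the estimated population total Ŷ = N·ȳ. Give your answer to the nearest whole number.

Var(Ŷ) = N²·Var(ȳ) = N²·(1 − n/N)·s²/n.
f = 1619/41006 = 0.03948203; Var(ȳ) = 0.96051797·2397/1619 = 1.4220887.
Var(Ŷ) = 41006² · 1.4220887 = 2.3912308 × 10^9.
SE(Ŷ) = √(2.3912308 × 10^9) = 48900.

48900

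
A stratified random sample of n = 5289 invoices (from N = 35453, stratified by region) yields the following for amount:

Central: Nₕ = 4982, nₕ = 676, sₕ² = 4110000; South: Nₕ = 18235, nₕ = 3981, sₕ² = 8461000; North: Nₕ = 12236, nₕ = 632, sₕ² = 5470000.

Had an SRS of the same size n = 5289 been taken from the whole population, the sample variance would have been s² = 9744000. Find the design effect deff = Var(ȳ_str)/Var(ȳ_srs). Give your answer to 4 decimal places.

Var(ȳ_str) = Σ Wₕ²(1−fₕ)sₕ²/nₕ with Wₕ = Nₕ/35453:
  Central: (4982/35453)²·(1−676/4982)·4110000/676 = 103.76882
  South: (18235/35453)²·(1−3981/18235)·8461000/3981 = 439.50726
  North: (12236/35453)²·(1−632/12236)·5470000/632 = 977.71315
  → Var(ȳ_str) = 1520.9892.
Var(ȳ_srs) = (1 − 5289/35453)·9744000/5289 = 1567.4715.
deff = 1520.9892 / 1567.4715 = 0.9703.

0.9703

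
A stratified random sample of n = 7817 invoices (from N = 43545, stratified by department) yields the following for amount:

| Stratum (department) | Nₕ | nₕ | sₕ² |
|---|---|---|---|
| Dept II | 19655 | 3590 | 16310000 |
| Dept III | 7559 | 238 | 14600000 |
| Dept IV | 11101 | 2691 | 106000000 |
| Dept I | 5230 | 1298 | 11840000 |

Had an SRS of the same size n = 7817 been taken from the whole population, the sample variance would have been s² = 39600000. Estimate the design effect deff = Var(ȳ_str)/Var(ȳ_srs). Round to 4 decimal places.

Var(ȳ_str) = Σ Wₕ²(1−fₕ)sₕ²/nₕ with Wₕ = Nₕ/43545:
  Dept II: (19655/43545)²·(1−3590/19655)·16310000/3590 = 756.54837
  Dept III: (7559/43545)²·(1−238/7559)·14600000/238 = 1790.334
  Dept IV: (11101/43545)²·(1−2691/11101)·106000000/2691 = 1939.4281
  Dept I: (5230/43545)²·(1−1298/5230)·11840000/1298 = 98.927177
  → Var(ȳ_str) = 4585.2376.
Var(ȳ_srs) = (1 − 7817/43545)·39600000/7817 = 4156.478.
deff = 4585.2376 / 4156.478 = 1.1032.

1.1032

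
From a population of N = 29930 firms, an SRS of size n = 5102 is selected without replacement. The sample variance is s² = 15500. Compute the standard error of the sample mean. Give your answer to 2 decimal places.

Under SRS without replacement, Var(ȳ) = (1 − f)·s²/n with f = n/N = 5102/29930 = 0.17046442.
Var(ȳ) = (1 − 0.17046442)·15500/5102 = 0.82953558·3.0380243 = 2.5201493.
SE(ȳ) = √(2.5201493) = 1.59.

1.59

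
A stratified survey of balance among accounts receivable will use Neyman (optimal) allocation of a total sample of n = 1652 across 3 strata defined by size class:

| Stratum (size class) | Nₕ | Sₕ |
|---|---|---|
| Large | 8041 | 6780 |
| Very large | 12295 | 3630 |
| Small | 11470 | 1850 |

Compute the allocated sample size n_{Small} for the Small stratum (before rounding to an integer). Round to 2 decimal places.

291.23

Neyman allocation: nₕ = n·NₕSₕ / Σⱼ NⱼSⱼ.
Σ NⱼSⱼ = 8041·6780 + 12295·3630 + 11470·1850 = 1.2036833 × 10^8.
n_{Small} = 1652·11470·1850 / (1.2036833 × 10^8) = 291.23.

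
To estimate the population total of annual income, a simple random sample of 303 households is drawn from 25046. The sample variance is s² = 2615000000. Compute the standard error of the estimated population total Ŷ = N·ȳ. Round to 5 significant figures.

Var(Ŷ) = N²·Var(ȳ) = N²·(1 − n/N)·s²/n.
f = 303/25046 = 0.01209774; Var(ȳ) = 0.98790226·2615000000/303 = 8.5259551 × 10^6.
Var(Ŷ) = 25046² · (8.5259551 × 10^6) = 5.3483497 × 10^15.
SE(Ŷ) = √(5.3483497 × 10^15) = 7.3132 × 10^7.

7.3132 × 10^7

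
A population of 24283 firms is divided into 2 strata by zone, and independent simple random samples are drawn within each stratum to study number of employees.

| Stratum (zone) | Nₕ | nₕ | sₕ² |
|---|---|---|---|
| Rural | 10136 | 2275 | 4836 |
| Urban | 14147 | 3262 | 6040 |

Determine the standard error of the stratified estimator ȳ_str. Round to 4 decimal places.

Var(ȳ_str) = Σₕ Wₕ²(1 − fₕ)sₕ²/nₕ with Wₕ = Nₕ/N, N = 24283.
Rural: Wₕ = 0.41741136; term = 0.41741136²·(1 − 0.22444751)·4836/2275 = 0.2872398.
Urban: Wₕ = 0.58258864; term = 0.58258864²·(1 − 0.23057892)·6040/3262 = 0.48354967.
Sum = 0.77078947.
SE = √(0.77078947) = 0.8779.

0.8779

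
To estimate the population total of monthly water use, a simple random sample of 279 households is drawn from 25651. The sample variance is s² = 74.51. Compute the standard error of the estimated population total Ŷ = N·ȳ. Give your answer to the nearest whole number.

Var(Ŷ) = N²·Var(ȳ) = N²·(1 − n/N)·s²/n.
f = 279/25651 = 0.01087677; Var(ȳ) = 0.98912323·74.51/279 = 0.26415617.
Var(Ŷ) = 25651² · 0.26415617 = 1.7380784 × 10^8.
SE(Ŷ) = √(1.7380784 × 10^8) = 13184.

13184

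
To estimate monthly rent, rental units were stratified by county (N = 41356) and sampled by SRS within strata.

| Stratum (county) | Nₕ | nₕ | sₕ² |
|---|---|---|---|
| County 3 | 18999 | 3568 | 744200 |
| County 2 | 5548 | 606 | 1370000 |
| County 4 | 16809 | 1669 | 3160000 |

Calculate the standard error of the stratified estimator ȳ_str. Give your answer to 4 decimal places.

Var(ȳ_str) = Σₕ Wₕ²(1 − fₕ)sₕ²/nₕ with Wₕ = Nₕ/N, N = 41356.
County 3: Wₕ = 0.45940130; term = 0.45940130²·(1 − 0.18779936)·744200/3568 = 35.753008.
County 2: Wₕ = 0.13415224; term = 0.13415224²·(1 − 0.10922855)·1370000/606 = 36.241827.
County 4: Wₕ = 0.40644646; term = 0.40644646²·(1 − 0.09929205)·3160000/1669 = 281.72244.
Sum = 353.71728.
SE = √(353.71728) = 18.8074.

18.8074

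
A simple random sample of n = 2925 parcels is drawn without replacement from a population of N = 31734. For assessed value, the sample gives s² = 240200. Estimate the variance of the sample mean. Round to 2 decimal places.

74.55

Under SRS without replacement, Var(ȳ) = (1 − f)·s²/n with f = n/N = 2925/31734 = 0.09217243.
Var(ȳ) = (1 − 0.09217243)·240200/2925 = 0.90782757·82.119658 = 74.550489.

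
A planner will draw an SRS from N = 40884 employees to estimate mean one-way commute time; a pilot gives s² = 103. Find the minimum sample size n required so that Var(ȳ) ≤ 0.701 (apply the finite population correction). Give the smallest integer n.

147

Without fpc, n₀ = s²/D = 103/0.701 = 146.9330.
With fpc, (1 − n/N)·s²/n ≤ D requires n ≥ n₀/(1 + n₀/N) = 146.9330/(1 + 146.9330/40884) = 146.4068.
Rounding up, n = 147.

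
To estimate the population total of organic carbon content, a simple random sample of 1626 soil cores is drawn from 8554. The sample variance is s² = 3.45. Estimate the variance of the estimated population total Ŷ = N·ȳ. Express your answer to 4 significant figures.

Var(Ŷ) = N²·Var(ȳ) = N²·(1 − n/N)·s²/n.
f = 1626/8554 = 0.19008651; Var(ȳ) = 0.80991349·3.45/1626 = 0.0017184511.
Var(Ŷ) = 8554² · 0.0017184511 = 125740.64.

125700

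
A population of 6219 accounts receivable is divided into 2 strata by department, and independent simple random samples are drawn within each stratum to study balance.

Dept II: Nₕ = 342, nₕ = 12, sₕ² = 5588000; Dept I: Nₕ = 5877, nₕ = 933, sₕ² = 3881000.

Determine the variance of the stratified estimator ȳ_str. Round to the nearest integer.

4484

Var(ȳ_str) = Σₕ Wₕ²(1 − fₕ)sₕ²/nₕ with Wₕ = Nₕ/N, N = 6219.
Dept II: Wₕ = 0.05499276; term = 0.05499276²·(1 − 0.03508772)·5588000/12 = 1358.858.
Dept I: Wₕ = 0.94500724; term = 0.94500724²·(1 − 0.15875447)·3881000/933 = 3125.0361.
Sum = 4483.8941.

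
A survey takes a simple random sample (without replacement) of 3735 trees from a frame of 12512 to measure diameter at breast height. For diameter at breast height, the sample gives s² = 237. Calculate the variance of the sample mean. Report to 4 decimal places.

Under SRS without replacement, Var(ȳ) = (1 − f)·s²/n with f = n/N = 3735/12512 = 0.29851343.
Var(ȳ) = (1 − 0.29851343)·237/3735 = 0.70148657·0.063453815 = 0.044511999.

0.0445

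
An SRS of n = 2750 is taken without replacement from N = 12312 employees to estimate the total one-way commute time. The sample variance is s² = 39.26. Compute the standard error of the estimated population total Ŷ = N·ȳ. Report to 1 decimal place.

Var(Ŷ) = N²·Var(ȳ) = N²·(1 − n/N)·s²/n.
f = 2750/12312 = 0.22335932; Var(ȳ) = 0.77664068·39.26/2750 = 0.011087605.
Var(Ŷ) = 12312² · 0.011087605 = 1.6807184 × 10^6.
SE(Ŷ) = √(1.6807184 × 10^6) = 1296.4.

1296.4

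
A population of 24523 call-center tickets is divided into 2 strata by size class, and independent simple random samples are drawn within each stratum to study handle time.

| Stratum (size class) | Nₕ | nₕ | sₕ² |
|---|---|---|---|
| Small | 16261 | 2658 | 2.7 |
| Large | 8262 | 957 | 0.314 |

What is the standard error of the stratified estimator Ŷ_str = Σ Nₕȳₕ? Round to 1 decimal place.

Var(Ŷ_str) = Σₕ Nₕ²(1 − fₕ)sₕ²/nₕ.
Small: 16261²·(1 − 2658/16261)·2.7/2658 = 224693.62.
Large: 8262²·(1 − 957/8262)·0.314/957 = 19802.641.
Sum = 244496.26.
SE = √(244496.26) = 494.5.

494.5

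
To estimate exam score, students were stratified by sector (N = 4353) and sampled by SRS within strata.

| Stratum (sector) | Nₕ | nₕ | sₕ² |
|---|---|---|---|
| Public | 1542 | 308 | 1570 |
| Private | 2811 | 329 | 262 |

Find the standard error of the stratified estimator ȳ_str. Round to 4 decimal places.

Var(ȳ_str) = Σₕ Wₕ²(1 − fₕ)sₕ²/nₕ with Wₕ = Nₕ/N, N = 4353.
Public: Wₕ = 0.35423846; term = 0.35423846²·(1 − 0.19974060)·1570/308 = 0.5118835.
Private: Wₕ = 0.64576154; term = 0.64576154²·(1 − 0.11704020)·262/329 = 0.29321804.
Sum = 0.80510154.
SE = √(0.80510154) = 0.8973.

0.8973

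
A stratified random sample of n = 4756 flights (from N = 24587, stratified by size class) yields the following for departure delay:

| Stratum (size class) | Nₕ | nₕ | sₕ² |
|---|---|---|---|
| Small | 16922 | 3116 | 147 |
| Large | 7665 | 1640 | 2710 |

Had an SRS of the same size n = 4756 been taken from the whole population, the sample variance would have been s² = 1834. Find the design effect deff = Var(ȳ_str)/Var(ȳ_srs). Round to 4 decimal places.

0.4645

Var(ȳ_str) = Σ Wₕ²(1−fₕ)sₕ²/nₕ with Wₕ = Nₕ/24587:
  Small: (16922/24587)²·(1−3116/16922)·147/3116 = 0.01823175
  Large: (7665/24587)²·(1−1640/7665)·2710/1640 = 0.1262361
  → Var(ȳ_str) = 0.14446785.
Var(ȳ_srs) = (1 − 4756/24587)·1834/4756 = 0.3110259.
deff = 0.14446785 / 0.3110259 = 0.4645.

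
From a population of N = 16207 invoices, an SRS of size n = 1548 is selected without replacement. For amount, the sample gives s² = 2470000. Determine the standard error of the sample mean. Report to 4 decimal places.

37.9895

Under SRS without replacement, Var(ȳ) = (1 − f)·s²/n with f = n/N = 1548/16207 = 0.09551428.
Var(ȳ) = (1 − 0.09551428)·2470000/1548 = 0.90448572·1595.6072 = 1443.204.
SE(ȳ) = √(1443.204) = 37.9895.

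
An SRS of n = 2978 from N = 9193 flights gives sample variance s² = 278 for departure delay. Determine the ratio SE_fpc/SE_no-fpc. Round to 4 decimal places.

0.8222

f = n/N = 2978/9193 = 0.32394213.
SE_no-fpc = √(s²/n) = 0.30553436; SE_fpc = √((1−f)s²/n) = 0.25121871.
Ratio = √(1−f) = 0.82222738.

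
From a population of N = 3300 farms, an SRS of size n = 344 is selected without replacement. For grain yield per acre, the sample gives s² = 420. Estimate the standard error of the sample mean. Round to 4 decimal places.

1.0458

Under SRS without replacement, Var(ȳ) = (1 − f)·s²/n with f = n/N = 344/3300 = 0.10424242.
Var(ȳ) = (1 − 0.10424242)·420/344 = 0.89575758·1.2209302 = 1.0936575.
SE(ȳ) = √(1.0936575) = 1.0458.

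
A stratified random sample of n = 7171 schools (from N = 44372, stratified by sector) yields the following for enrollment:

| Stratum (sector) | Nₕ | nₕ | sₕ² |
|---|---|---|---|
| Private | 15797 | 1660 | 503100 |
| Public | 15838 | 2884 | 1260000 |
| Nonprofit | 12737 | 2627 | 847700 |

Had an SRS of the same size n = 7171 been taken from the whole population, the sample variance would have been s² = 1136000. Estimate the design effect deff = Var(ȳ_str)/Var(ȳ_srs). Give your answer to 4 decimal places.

Var(ȳ_str) = Σ Wₕ²(1−fₕ)sₕ²/nₕ with Wₕ = Nₕ/44372:
  Private: (15797/44372)²·(1−1660/15797)·503100/1660 = 34.376376
  Public: (15838/44372)²·(1−2884/15838)·1260000/2884 = 45.526212
  Nonprofit: (12737/44372)²·(1−2627/12737)·847700/2627 = 21.104857
  → Var(ȳ_str) = 101.00745.
Var(ȳ_srs) = (1 − 7171/44372)·1136000/7171 = 132.81411.
deff = 101.00745 / 132.81411 = 0.7605.

0.7605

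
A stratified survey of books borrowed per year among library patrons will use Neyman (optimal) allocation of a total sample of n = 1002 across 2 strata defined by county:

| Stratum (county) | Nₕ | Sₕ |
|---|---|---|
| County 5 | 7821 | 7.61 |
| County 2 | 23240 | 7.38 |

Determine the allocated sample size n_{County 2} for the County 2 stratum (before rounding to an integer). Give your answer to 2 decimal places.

Neyman allocation: nₕ = n·NₕSₕ / Σⱼ NⱼSⱼ.
Σ NⱼSⱼ = 7821·7.61 + 23240·7.38 = 231029.01.
n_{County 2} = 1002·23240·7.38 / 231029.01 = 743.86.

743.86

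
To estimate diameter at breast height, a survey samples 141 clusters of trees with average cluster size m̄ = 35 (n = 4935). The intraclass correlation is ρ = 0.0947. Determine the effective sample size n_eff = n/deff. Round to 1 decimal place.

deff = 1 + (35 − 1)·0.0947 = 1 + 3.2198 = 4.2198.
n_eff = 4935 / 4.2198 = 1169.5.

1169.5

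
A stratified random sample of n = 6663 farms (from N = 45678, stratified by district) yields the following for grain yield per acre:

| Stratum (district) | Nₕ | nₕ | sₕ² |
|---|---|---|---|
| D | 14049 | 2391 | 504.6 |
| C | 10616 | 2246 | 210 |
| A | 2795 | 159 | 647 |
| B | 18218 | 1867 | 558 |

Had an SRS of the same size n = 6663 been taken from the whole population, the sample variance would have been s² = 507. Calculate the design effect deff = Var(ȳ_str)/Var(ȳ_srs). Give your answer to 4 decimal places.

1.1938

Var(ȳ_str) = Σ Wₕ²(1−fₕ)sₕ²/nₕ with Wₕ = Nₕ/45678:
  D: (14049/45678)²·(1−2391/14049)·504.6/2391 = 0.016566203
  C: (10616/45678)²·(1−2246/10616)·210/2246 = 0.0039818212
  A: (2795/45678)²·(1−159/2795)·647/159 = 0.014368791
  B: (18218/45678)²·(1−1867/18218)·558/1867 = 0.042669813
  → Var(ȳ_str) = 0.077586628.
Var(ȳ_srs) = (1 − 6663/45678)·507/6663 = 0.064992415.
deff = 0.077586628 / 0.064992415 = 1.1938.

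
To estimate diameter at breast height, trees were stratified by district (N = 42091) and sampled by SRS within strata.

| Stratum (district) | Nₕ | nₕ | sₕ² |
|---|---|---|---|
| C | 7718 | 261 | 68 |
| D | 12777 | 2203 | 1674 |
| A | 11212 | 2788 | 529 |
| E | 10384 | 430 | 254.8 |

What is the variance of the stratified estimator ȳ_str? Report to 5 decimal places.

0.11110

Var(ȳ_str) = Σₕ Wₕ²(1 − fₕ)sₕ²/nₕ with Wₕ = Nₕ/N, N = 42091.
C: Wₕ = 0.18336461; term = 0.18336461²·(1 − 0.03381705)·68/261 = 0.0084636722.
D: Wₕ = 0.30355658; term = 0.30355658²·(1 − 0.17241919)·1674/2203 = 0.057946962.
A: Wₕ = 0.26637523; term = 0.26637523²·(1 − 0.24866215)·529/2788 = 0.010115465.
E: Wₕ = 0.24670357; term = 0.24670357²·(1 − 0.04140986)·254.8/430 = 0.034571227.
Sum = 0.11109733.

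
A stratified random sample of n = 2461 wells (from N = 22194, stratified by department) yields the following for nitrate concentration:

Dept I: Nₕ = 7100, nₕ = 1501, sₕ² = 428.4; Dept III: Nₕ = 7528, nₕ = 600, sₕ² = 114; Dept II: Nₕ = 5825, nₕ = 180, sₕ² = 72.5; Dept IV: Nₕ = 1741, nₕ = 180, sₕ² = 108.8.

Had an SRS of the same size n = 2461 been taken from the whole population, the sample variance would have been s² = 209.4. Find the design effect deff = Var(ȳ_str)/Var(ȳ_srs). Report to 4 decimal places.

0.9699

Var(ȳ_str) = Σ Wₕ²(1−fₕ)sₕ²/nₕ with Wₕ = Nₕ/22194:
  Dept I: (7100/22194)²·(1−1501/7100)·428.4/1501 = 0.023033844
  Dept III: (7528/22194)²·(1−600/7528)·114/600 = 0.020117311
  Dept II: (5825/22194)²·(1−180/5825)·72.5/180 = 0.026887735
  Dept IV: (1741/22194)²·(1−180/1741)·108.8/180 = 0.0033349314
  → Var(ȳ_str) = 0.073373821.
Var(ȳ_srs) = (1 − 2461/22194)·209.4/2461 = 0.07565238.
deff = 0.073373821 / 0.07565238 = 0.9699.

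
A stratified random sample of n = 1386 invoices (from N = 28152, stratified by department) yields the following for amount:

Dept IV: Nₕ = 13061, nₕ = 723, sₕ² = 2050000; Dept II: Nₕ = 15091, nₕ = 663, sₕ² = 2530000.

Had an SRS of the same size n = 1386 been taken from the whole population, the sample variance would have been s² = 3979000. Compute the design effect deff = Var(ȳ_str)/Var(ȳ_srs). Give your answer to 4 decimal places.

0.5953

Var(ȳ_str) = Σ Wₕ²(1−fₕ)sₕ²/nₕ with Wₕ = Nₕ/28152:
  Dept IV: (13061/28152)²·(1−723/13061)·2050000/723 = 576.52514
  Dept II: (15091/28152)²·(1−663/15091)·2530000/663 = 1048.3653
  → Var(ȳ_str) = 1624.8904.
Var(ȳ_srs) = (1 − 1386/28152)·3979000/1386 = 2729.5115.
deff = 1624.8904 / 2729.5115 = 0.5953.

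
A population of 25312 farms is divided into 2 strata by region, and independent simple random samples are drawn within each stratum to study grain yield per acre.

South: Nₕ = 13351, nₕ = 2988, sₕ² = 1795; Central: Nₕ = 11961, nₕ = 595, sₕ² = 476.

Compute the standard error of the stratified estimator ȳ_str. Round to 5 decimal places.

Var(ȳ_str) = Σₕ Wₕ²(1 − fₕ)sₕ²/nₕ with Wₕ = Nₕ/N, N = 25312.
South: Wₕ = 0.52745733; term = 0.52745733²·(1 − 0.22380346)·1795/2988 = 0.12972696.
Central: Wₕ = 0.47254267; term = 0.47254267²·(1 − 0.04974500)·476/595 = 0.16975095.
Sum = 0.29947791.
SE = √(0.29947791) = 0.54725.

0.54725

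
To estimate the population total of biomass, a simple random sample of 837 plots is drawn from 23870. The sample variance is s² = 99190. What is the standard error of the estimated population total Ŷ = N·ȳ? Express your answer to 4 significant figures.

Var(Ŷ) = N²·Var(ȳ) = N²·(1 − n/N)·s²/n.
f = 837/23870 = 0.03506494; Var(ȳ) = 0.96493506·99190/837 = 114.35115.
Var(Ŷ) = 23870² · 114.35115 = 6.5154644 × 10^10.
SE(Ŷ) = √(6.5154644 × 10^10) = 255300.

255300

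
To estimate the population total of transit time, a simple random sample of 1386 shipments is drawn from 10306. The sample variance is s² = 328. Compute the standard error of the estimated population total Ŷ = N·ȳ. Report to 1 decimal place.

4664.3

Var(Ŷ) = N²·Var(ȳ) = N²·(1 − n/N)·s²/n.
f = 1386/10306 = 0.13448477; Var(ȳ) = 0.86551523·328/1386 = 0.20482612.
Var(Ŷ) = 10306² · 0.20482612 = 2.1755327 × 10^7.
SE(Ŷ) = √(2.1755327 × 10^7) = 4664.3.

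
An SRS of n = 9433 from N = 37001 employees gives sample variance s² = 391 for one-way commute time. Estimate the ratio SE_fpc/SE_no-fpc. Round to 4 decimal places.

f = n/N = 9433/37001 = 0.25493906.
SE_no-fpc = √(s²/n) = 0.20359329; SE_fpc = √((1−f)s²/n) = 0.17573544.
Ratio = √(1−f) = 0.86316913.

0.8632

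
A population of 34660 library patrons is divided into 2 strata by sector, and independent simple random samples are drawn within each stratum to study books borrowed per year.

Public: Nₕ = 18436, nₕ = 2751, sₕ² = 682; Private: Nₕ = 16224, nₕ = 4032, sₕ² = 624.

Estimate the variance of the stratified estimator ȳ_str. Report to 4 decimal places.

Var(ȳ_str) = Σₕ Wₕ²(1 − fₕ)sₕ²/nₕ with Wₕ = Nₕ/N, N = 34660.
Public: Wₕ = 0.53190998; term = 0.53190998²·(1 − 0.14921892)·682/2751 = 0.059674376.
Private: Wₕ = 0.46809002; term = 0.46809002²·(1 − 0.24852071)·624/4032 = 0.025482371.
Sum = 0.085156747.

0.0852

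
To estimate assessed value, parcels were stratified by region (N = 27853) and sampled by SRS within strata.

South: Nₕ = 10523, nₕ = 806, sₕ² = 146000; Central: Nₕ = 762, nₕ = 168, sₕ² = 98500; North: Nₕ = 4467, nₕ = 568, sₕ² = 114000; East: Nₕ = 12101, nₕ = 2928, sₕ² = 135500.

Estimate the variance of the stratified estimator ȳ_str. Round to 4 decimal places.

35.3446

Var(ȳ_str) = Σₕ Wₕ²(1 − fₕ)sₕ²/nₕ with Wₕ = Nₕ/N, N = 27853.
South: Wₕ = 0.37780490; term = 0.37780490²·(1 − 0.07659413)·146000/806 = 23.875124.
Central: Wₕ = 0.02735791; term = 0.02735791²·(1 − 0.22047244)·98500/168 = 0.34207742.
North: Wₕ = 0.16037770; term = 0.16037770²·(1 − 0.12715469)·114000/568 = 4.505902.
East: Wₕ = 0.43445948; term = 0.43445948²·(1 − 0.24196347)·135500/2928 = 6.6215082.
Sum = 35.344612.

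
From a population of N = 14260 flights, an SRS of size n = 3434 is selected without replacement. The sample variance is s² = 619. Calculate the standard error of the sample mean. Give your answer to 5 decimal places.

0.36993

Under SRS without replacement, Var(ȳ) = (1 − f)·s²/n with f = n/N = 3434/14260 = 0.24081346.
Var(ȳ) = (1 − 0.24081346)·619/3434 = 0.75918654·0.18025626 = 0.13684813.
SE(ȳ) = √(0.13684813) = 0.36993.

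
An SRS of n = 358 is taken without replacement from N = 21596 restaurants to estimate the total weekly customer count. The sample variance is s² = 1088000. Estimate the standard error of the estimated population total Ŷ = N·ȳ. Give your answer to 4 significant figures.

Var(Ŷ) = N²·Var(ȳ) = N²·(1 − n/N)·s²/n.
f = 358/21596 = 0.01657714; Var(ȳ) = 0.98342286·1088000/358 = 2988.7264.
Var(Ŷ) = 21596² · 2988.7264 = 1.3939038 × 10^12.
SE(Ŷ) = √(1.3939038 × 10^12) = 1.181 × 10^6.

1.181 × 10^6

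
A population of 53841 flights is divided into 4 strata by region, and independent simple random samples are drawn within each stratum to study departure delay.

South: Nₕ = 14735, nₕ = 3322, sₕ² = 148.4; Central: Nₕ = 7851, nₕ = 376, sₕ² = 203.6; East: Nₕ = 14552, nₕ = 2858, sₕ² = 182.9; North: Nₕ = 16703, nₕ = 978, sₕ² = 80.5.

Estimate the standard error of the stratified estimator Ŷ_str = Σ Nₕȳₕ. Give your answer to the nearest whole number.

Var(Ŷ_str) = Σₕ Nₕ²(1 − fₕ)sₕ²/nₕ.
South: 14735²·(1 − 3322/14735)·148.4/3322 = 7.5124956 × 10^6.
Central: 7851²·(1 − 376/7851)·203.6/376 = 3.1777967 × 10^7.
East: 14552²·(1 − 2858/14552)·182.9/2858 = 1.0890235 × 10^7.
North: 16703²·(1 − 978/16703)·80.5/978 = 2.1619327 × 10^7.
Sum = 7.1800025 × 10^7.
SE = √(7.1800025 × 10^7) = 8473.

8473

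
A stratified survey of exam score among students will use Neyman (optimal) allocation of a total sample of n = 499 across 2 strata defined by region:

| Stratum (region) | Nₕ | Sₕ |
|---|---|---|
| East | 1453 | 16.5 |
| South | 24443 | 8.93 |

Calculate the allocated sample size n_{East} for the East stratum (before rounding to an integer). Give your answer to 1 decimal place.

49.4

Neyman allocation: nₕ = n·NₕSₕ / Σⱼ NⱼSⱼ.
Σ NⱼSⱼ = 1453·16.5 + 24443·8.93 = 242250.49.
n_{East} = 499·1453·16.5 / 242250.49 = 49.4.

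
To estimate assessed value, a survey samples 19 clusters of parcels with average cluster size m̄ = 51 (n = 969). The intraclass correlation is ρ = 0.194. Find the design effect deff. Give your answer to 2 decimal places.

10.70

deff = 1 + (51 − 1)·0.194 = 1 + 9.7 = 10.7.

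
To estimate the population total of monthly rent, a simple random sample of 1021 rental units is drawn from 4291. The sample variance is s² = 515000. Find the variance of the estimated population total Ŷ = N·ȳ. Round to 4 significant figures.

Var(Ŷ) = N²·Var(ȳ) = N²·(1 − n/N)·s²/n.
f = 1021/4291 = 0.23793987; Var(ȳ) = 0.76206013·515000/1021 = 384.3888.
Var(Ŷ) = 4291² · 384.3888 = 7.0776284 × 10^9.

7.078 × 10^9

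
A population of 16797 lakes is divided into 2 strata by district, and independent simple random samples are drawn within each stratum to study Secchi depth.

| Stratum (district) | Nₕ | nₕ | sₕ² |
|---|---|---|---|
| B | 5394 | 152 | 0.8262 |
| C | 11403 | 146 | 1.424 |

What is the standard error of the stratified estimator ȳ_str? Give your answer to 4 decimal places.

0.0706

Var(ȳ_str) = Σₕ Wₕ²(1 − fₕ)sₕ²/nₕ with Wₕ = Nₕ/N, N = 16797.
B: Wₕ = 0.32112877; term = 0.32112877²·(1 − 0.02817946)·0.8262/152 = 5.4473605 × 10^-4.
C: Wₕ = 0.67887123; term = 0.67887123²·(1 − 0.01280365)·1.424/146 = 0.0044374705.
Sum = 0.0049822066.
SE = √(0.0049822066) = 0.0706.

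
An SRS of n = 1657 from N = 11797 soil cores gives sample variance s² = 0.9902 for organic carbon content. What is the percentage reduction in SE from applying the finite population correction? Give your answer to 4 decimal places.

f = n/N = 1657/11797 = 0.14045944.
SE_no-fpc = √(s²/n) = 0.024445572; SE_fpc = √((1−f)s²/n) = 0.022663835.
Ratio = √(1−f) = 0.92711410. Reduction = 100·(1 − 0.92711410) = 7.2886%.

7.2886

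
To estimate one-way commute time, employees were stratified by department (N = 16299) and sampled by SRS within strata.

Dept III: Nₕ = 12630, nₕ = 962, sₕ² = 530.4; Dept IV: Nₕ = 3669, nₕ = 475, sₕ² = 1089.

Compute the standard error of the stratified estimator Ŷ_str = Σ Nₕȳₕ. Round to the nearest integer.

10398

Var(Ŷ_str) = Σₕ Nₕ²(1 − fₕ)sₕ²/nₕ.
Dept III: 12630²·(1 − 962/12630)·530.4/962 = 8.1250906 × 10^7.
Dept IV: 3669²·(1 − 475/3669)·1089/475 = 2.6866859 × 10^7.
Sum = 1.0811777 × 10^8.
SE = √(1.0811777 × 10^8) = 10398.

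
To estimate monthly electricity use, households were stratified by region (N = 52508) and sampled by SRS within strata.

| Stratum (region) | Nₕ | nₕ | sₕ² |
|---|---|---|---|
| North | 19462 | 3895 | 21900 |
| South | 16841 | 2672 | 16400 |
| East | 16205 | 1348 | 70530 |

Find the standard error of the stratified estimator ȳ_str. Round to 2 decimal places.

2.39

Var(ȳ_str) = Σₕ Wₕ²(1 − fₕ)sₕ²/nₕ with Wₕ = Nₕ/N, N = 52508.
North: Wₕ = 0.37064828; term = 0.37064828²·(1 − 0.20013359)·21900/3895 = 0.61784295.
South: Wₕ = 0.32073208; term = 0.32073208²·(1 − 0.15866041)·16400/2672 = 0.53120667.
East: Wₕ = 0.30861964; term = 0.30861964²·(1 − 0.08318420)·70530/1348 = 4.5689162.
Sum = 5.7179658.
SE = √(5.7179658) = 2.39.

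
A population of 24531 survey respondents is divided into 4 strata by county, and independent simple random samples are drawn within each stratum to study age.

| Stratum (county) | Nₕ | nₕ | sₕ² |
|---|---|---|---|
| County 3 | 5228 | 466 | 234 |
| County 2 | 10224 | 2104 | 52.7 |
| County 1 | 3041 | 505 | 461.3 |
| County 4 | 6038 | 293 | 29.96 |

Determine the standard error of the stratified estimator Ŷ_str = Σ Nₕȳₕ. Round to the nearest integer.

Var(Ŷ_str) = Σₕ Nₕ²(1 − fₕ)sₕ²/nₕ.
County 3: 5228²·(1 − 466/5228)·234/466 = 1.2501292 × 10^7.
County 2: 10224²·(1 − 2104/10224)·52.7/2104 = 2.0794178 × 10^6.
County 1: 3041²·(1 − 505/3041)·461.3/505 = 7.0446228 × 10^6.
County 4: 6038²·(1 − 293/6038)·29.96/293 = 3.5469685 × 10^6.
Sum = 2.5172301 × 10^7.
SE = √(2.5172301 × 10^7) = 5017.

5017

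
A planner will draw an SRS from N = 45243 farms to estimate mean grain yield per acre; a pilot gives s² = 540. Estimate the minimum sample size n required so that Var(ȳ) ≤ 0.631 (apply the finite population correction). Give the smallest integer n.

Without fpc, n₀ = s²/D = 540/0.631 = 855.7845.
With fpc, (1 − n/N)·s²/n ≤ D requires n ≥ n₀/(1 + n₀/N) = 855.7845/(1 + 855.7845/45243) = 839.8976.
Rounding up, n = 840.

840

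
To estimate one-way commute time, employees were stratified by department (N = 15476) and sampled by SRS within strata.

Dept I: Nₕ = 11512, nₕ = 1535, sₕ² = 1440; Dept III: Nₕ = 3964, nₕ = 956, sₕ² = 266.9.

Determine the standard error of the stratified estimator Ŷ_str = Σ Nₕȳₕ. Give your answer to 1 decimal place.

Var(Ŷ_str) = Σₕ Nₕ²(1 − fₕ)sₕ²/nₕ.
Dept I: 11512²·(1 − 1535/11512)·1440/1535 = 1.0774692 × 10^8.
Dept III: 3964²·(1 − 956/3964)·266.9/956 = 3.3289108 × 10^6.
Sum = 1.1107583 × 10^8.
SE = √(1.1107583 × 10^8) = 10539.3.

10539.3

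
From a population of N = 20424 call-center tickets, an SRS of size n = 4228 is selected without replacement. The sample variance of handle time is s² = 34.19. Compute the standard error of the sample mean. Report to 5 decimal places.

Under SRS without replacement, Var(ȳ) = (1 − f)·s²/n with f = n/N = 4228/20424 = 0.20701136.
Var(ȳ) = (1 − 0.20701136)·34.19/4228 = 0.79298864·0.0080865658 = 0.0064125548.
SE(ȳ) = √(0.0064125548) = 0.08008.

0.08008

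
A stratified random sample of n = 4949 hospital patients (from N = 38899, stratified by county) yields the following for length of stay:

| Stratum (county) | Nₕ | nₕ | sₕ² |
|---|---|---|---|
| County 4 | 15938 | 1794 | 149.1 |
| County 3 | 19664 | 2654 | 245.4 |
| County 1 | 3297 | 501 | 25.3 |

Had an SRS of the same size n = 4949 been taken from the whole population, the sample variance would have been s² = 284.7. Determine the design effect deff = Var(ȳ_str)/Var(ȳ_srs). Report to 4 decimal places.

0.6598

Var(ȳ_str) = Σ Wₕ²(1−fₕ)sₕ²/nₕ with Wₕ = Nₕ/38899:
  County 4: (15938/38899)²·(1−1794/15938)·149.1/1794 = 0.012381818
  County 3: (19664/38899)²·(1−2654/19664)·245.4/2654 = 0.020439626
  County 1: (3297/38899)²·(1−501/3297)·25.3/501 = 3.0765362 × 10^-4
  → Var(ȳ_str) = 0.033129098.
Var(ȳ_srs) = (1 − 4949/38899)·284.7/4949 = 0.050207819.
deff = 0.033129098 / 0.050207819 = 0.6598.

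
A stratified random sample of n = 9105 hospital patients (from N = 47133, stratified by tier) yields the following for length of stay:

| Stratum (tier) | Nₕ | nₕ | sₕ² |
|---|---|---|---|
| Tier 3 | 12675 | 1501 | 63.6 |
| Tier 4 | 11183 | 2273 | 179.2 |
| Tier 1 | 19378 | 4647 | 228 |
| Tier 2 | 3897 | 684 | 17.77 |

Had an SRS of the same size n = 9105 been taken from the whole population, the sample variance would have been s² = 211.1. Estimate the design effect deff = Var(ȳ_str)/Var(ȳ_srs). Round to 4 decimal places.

Var(ȳ_str) = Σ Wₕ²(1−fₕ)sₕ²/nₕ with Wₕ = Nₕ/47133:
  Tier 3: (12675/47133)²·(1−1501/12675)·63.6/1501 = 0.0027013627
  Tier 4: (11183/47133)²·(1−2273/11183)·179.2/2273 = 0.0035360991
  Tier 1: (19378/47133)²·(1−4647/19378)·228/4647 = 0.0063045369
  Tier 2: (3897/47133)²·(1−684/3897)·17.77/684 = 1.4642738 × 10^-4
  → Var(ȳ_str) = 0.012688426.
Var(ȳ_srs) = (1 − 9105/47133)·211.1/9105 = 0.018706248.
deff = 0.012688426 / 0.018706248 = 0.6783.

0.6783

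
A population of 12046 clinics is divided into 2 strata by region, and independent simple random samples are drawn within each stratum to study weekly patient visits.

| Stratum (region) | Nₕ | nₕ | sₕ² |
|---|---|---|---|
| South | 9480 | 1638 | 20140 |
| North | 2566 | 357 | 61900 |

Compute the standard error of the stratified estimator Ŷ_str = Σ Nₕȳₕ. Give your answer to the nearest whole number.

43553

Var(Ŷ_str) = Σₕ Nₕ²(1 − fₕ)sₕ²/nₕ.
South: 9480²·(1 − 1638/9480)·20140/1638 = 9.1407271 × 10^8.
North: 2566²·(1 − 357/2566)·61900/357 = 9.8282184 × 10^8.
Sum = 1.8968946 × 10^9.
SE = √(1.8968946 × 10^9) = 43553.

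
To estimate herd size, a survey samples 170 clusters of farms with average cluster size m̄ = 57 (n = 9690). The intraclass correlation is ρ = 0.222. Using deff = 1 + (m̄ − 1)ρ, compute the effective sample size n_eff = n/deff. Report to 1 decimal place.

721.4

deff = 1 + (57 − 1)·0.222 = 1 + 12.432 = 13.432.
n_eff = 9690 / 13.432 = 721.4.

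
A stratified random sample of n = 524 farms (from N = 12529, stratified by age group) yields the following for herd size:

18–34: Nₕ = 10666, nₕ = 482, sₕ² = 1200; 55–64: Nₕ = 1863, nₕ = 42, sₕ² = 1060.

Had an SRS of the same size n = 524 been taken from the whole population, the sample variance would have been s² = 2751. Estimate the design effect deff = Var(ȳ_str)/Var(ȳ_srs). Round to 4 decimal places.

0.4509

Var(ȳ_str) = Σ Wₕ²(1−fₕ)sₕ²/nₕ with Wₕ = Nₕ/12529:
  18–34: (10666/12529)²·(1−482/10666)·1200/482 = 1.7227464
  55–64: (1863/12529)²·(1−42/1863)·1060/42 = 0.54543946
  → Var(ȳ_str) = 2.2681859.
Var(ȳ_srs) = (1 − 524/12529)·2751/524 = 5.0304294.
deff = 2.2681859 / 5.0304294 = 0.4509.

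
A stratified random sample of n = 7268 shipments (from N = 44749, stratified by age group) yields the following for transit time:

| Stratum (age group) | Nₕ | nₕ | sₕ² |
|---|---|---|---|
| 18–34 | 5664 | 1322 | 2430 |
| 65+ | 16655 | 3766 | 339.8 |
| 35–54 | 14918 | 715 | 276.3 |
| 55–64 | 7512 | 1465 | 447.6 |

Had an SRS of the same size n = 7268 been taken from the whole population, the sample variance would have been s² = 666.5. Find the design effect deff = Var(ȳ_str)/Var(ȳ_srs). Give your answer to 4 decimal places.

Var(ȳ_str) = Σ Wₕ²(1−fₕ)sₕ²/nₕ with Wₕ = Nₕ/44749:
  18–34: (5664/44749)²·(1−1322/5664)·2430/1322 = 0.02257466
  65+: (16655/44749)²·(1−3766/16655)·339.8/3766 = 0.0096725337
  35–54: (14918/44749)²·(1−715/14918)·276.3/715 = 0.040888282
  55–64: (7512/44749)²·(1−1465/7512)·447.6/1465 = 0.0069307675
  → Var(ȳ_str) = 0.080066243.
Var(ȳ_srs) = (1 − 7268/44749)·666.5/7268 = 0.07680917.
deff = 0.080066243 / 0.07680917 = 1.0424.

1.0424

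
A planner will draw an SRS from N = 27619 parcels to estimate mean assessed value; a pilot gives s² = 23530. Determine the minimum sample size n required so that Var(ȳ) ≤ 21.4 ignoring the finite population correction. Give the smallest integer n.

1100

Without fpc, n₀ = s²/D = 23530/21.4 = 1099.5327.
Rounding up, n = 1100.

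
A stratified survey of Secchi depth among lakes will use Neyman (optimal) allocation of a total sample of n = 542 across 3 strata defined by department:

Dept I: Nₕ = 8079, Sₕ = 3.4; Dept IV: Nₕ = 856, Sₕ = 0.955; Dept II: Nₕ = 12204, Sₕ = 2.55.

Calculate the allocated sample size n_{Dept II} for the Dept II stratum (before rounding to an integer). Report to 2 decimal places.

Neyman allocation: nₕ = n·NₕSₕ / Σⱼ NⱼSⱼ.
Σ NⱼSⱼ = 8079·3.4 + 856·0.955 + 12204·2.55 = 59406.28.
n_{Dept II} = 542·12204·2.55 / 59406.28 = 283.93.

283.93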